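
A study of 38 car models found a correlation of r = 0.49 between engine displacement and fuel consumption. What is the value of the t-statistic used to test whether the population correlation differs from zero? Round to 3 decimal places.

1 − r² = 1 − 0.2401 = 0.7599;  √(1−r²) = 0.871722
√(n−2) = √36 = 6.000000
t = r·√(n−2)/√(1−r²) = 0.49 · 6.000000 / 0.871722 = 3.373

3.373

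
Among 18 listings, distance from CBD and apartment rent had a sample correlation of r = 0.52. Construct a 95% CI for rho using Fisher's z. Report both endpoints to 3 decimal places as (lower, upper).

(0.070, 0.794)

Fisher z: z_r = atanh(r) = ½·ln((1+0.52)/(1−0.52)) = 0.576340
SE(z) = 1/√(n−3) = 1/√15 = 0.258199
95% ⇒ z* = 1.960; margin = 1.960·0.258199 = 0.506070
CI on z-scale: (0.070270, 1.082410)
Back-transform: tanh(0.070270) = 0.070155, tanh(1.082410) = 0.794091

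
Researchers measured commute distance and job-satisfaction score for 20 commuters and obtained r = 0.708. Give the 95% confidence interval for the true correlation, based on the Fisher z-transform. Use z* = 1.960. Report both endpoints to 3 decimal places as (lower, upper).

Fisher z: z_r = atanh(r) = ½·ln((1+0.708)/(1−0.708)) = 0.883162
SE(z) = 1/√(n−3) = 1/√17 = 0.242536
95% ⇒ z* = 1.960; margin = 1.960·0.242536 = 0.475371
CI on z-scale: (0.407791, 1.358533)
Back-transform: tanh(0.407791) = 0.386595, tanh(1.358533) = 0.876052

(0.387, 0.876)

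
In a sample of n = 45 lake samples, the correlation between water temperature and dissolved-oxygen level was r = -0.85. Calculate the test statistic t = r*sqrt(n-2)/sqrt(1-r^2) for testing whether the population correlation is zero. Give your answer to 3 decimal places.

-10.581

t = r·√(n−2) / √(1−r²) with r = -0.85, n = 45
  = -0.85·√43 / √(1 − 0.7225)
  = -0.85·6.557439 / 0.526783
  = -5.573823 / 0.526783 = -10.581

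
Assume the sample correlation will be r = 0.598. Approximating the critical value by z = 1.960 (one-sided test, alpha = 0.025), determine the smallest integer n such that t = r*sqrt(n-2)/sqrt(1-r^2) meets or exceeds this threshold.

9

Need r·√(n−2)/√(1−r²) ≥ 1.960
√(n−2) ≥ 1.960·√(1−0.357604) / 0.598 = 1.960·0.801496 / 0.598 = 2.6270
n−2 ≥ 6.9011  ⇒  n ≥ 8.9011
Smallest integer n = 9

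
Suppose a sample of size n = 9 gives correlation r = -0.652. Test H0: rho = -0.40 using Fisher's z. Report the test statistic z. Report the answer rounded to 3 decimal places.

-0.870

z_r = atanh(-0.652) = -0.778770,  z_0 = atanh(-0.40) = -0.423649
SE = 1/√(n−3) = 1/√6 = 0.408248
z = (z_r − z_0)/SE = (-0.778770 − (-0.423649)) / 0.408248 = -0.355121 / 0.408248 = -0.870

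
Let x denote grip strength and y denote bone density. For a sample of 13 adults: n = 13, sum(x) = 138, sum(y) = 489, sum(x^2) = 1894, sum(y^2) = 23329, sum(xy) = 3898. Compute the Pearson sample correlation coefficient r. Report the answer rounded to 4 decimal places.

-0.8885

S_xy = nΣxy − ΣxΣy = 13·3898 − 138·489 = 50674 − 67482 = -16808
S_xx = nΣx² − (Σx)² = 13·1894 − 138² = 24622 − 19044 = 5578
S_yy = nΣy² − (Σy)² = 13·23329 − 489² = 303277 − 239121 = 64156
r = S_xy / √(S_xx·S_yy) = -16808 / √(5578·64156) = -16808 / √357862168 = -16808 / 18917.2453 = -0.8885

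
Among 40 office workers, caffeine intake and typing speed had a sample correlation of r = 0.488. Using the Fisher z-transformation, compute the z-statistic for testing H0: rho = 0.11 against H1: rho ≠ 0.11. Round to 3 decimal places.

2.573

Fisher z: atanh(0.488) = 0.533432, atanh(0.11) = 0.110447
z = (z_r − z_0)·√(n−3) = (0.533432 − 0.110447)·√37 = 0.422985 · 6.082763 = 2.573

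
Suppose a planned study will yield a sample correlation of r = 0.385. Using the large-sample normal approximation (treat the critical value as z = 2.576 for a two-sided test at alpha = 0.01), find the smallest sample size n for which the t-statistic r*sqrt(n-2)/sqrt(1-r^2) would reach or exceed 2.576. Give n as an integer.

Need r·√(n−2)/√(1−r²) ≥ 2.576
√(n−2) ≥ 2.576·√(1−0.148225) / 0.385 = 2.576·0.922917 / 0.385 = 6.1752
n−2 ≥ 38.1331  ⇒  n ≥ 40.1331
Smallest integer n = 41

41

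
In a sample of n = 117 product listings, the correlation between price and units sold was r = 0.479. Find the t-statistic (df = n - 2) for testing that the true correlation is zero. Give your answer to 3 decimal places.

5.852

t = r·√(n−2) / √(1−r²) with r = 0.479, n = 117
  = 0.479·√115 / √(1 − 0.229441)
  = 0.479·10.723805 / 0.877815
  = 5.136703 / 0.877815 = 5.852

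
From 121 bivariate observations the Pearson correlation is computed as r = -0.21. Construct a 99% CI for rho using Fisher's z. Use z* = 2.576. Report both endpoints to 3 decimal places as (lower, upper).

z_r = atanh(-0.21) = -0.213171;  SE = 1/√(n−3) = 1/√118 = 0.092057
z-limits: -0.213171 ± 2.576·0.092057 = -0.213171 ± 0.237139 = [-0.450310, 0.023968]
ρ-limits: (tanh -0.450310, tanh 0.023968) = (-0.422, 0.024)

(-0.422, 0.024)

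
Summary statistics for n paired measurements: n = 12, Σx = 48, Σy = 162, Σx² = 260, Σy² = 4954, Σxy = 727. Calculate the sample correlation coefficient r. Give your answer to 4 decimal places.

S_xy = nΣxy − ΣxΣy = 12·727 − 48·162 = 8724 − 7776 = 948
S_xx = nΣx² − (Σx)² = 12·260 − 48² = 3120 − 2304 = 816
S_yy = nΣy² − (Σy)² = 12·4954 − 162² = 59448 − 26244 = 33204
r = S_xy / √(S_xx·S_yy) = 948 / √(816·33204) = 948 / √27094464 = 948 / 5205.2343 = 0.1821

0.1821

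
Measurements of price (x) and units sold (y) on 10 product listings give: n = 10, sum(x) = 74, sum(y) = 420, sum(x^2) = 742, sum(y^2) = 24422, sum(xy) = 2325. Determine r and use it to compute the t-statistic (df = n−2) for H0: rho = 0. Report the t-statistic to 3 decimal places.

Numerator: nΣxy − (Σx)(Σy) = 10·2325 − (74)(420) = -7830
Denominator: √[(nΣx²−(Σx)²)(nΣy²−(Σy)²)]
  nΣx²−(Σx)² = 10·742 − 5476 = 1944;  nΣy²−(Σy)² = 10·24422 − 176400 = 67820
  √(1944·67820) = √131842080 = 11482.2507
r = -7830 / 11482.2507 = -0.6819
t = r·√(n−2)/√(1−r²) = -0.6819·√8 / √(1−0.464988) = -1.928704 / 0.731445 = -2.637

-2.637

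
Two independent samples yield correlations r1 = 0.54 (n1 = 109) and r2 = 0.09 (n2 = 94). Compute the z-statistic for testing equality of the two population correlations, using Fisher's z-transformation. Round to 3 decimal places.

Fisher z-transforms: z1 = atanh(0.54) = 0.604156, z2 = atanh(0.09) = 0.090244; difference d = 0.513912
Var(d) = 1/106 + 1/91 = 0.0094340 + 0.0109890 = 0.0204230
z = d/√Var(d) = 0.513912 / √0.0204230 = 0.513912 / 0.142909 = 3.596

3.596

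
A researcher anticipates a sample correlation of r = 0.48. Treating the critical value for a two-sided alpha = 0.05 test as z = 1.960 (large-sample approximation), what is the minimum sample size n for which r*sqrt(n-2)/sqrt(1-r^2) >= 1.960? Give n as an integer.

Need r·√(n−2)/√(1−r²) ≥ 1.960
√(n−2) ≥ 1.960·√(1−0.2304) / 0.48 = 1.960·0.877268 / 0.48 = 3.5822
n−2 ≥ 12.8322  ⇒  n ≥ 14.8322
Smallest integer n = 15

15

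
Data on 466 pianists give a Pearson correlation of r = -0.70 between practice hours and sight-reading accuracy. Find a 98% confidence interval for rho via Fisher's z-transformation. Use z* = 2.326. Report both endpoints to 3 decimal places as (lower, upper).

(-0.751, -0.641)

z_r = atanh(-0.70) = -0.867301;  SE = 1/√(n−3) = 1/√463 = 0.046474
z-limits: -0.867301 ± 2.326·0.046474 = -0.867301 ± 0.108099 = [-0.975400, -0.759202]
ρ-limits: (tanh -0.975400, tanh -0.759202) = (-0.751, -0.641)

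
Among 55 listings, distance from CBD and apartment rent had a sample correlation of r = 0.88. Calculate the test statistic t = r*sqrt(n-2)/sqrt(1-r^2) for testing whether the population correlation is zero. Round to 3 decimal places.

t = r·√(n−2) / √(1−r²) with r = 0.88, n = 55
  = 0.88·√53 / √(1 − 0.7744)
  = 0.88·7.280110 / 0.474974
  = 6.406497 / 0.474974 = 13.488

13.488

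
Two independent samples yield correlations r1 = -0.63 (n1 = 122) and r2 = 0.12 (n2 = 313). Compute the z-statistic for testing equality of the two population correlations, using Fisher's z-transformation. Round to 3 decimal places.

-7.993

Fisher z-transforms: z1 = atanh(-0.63) = -0.741416, z2 = atanh(0.12) = 0.120581; difference d = -0.861997
Var(d) = 1/119 + 1/310 = 0.0084034 + 0.0032258 = 0.0116292
z = d/√Var(d) = -0.861997 / √0.0116292 = -0.861997 / 0.107839 = -7.993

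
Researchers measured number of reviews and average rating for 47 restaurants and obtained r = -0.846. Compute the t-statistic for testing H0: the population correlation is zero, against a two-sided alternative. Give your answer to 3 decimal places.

-10.644

t = r·√(n−2) / √(1−r²) with r = -0.846, n = 47
  = -0.846·√45 / √(1 − 0.715716)
  = -0.846·6.708204 / 0.533183
  = -5.675141 / 0.533183 = -10.644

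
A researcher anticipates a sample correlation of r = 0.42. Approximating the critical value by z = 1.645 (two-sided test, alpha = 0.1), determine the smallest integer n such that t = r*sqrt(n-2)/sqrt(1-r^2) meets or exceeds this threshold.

r√(n−2)/√(1−r²) ≥ 1.645  ⇔  n−2 ≥ (1.645)²·(1−r²)/r²
(1−r²)/r² = (1−0.1764)/0.1764 = 4.6689
n ≥ 2 + 2.706025·4.6689 = 2 + 12.6342 = 14.6342
⌈14.6342⌉ = 15

15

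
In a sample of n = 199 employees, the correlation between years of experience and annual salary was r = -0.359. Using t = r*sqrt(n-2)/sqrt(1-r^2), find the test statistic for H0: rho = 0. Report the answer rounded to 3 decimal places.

t = r·√(n−2) / √(1−r²) with r = -0.359, n = 199
  = -0.359·√197 / √(1 − 0.128881)
  = -0.359·14.035669 / 0.933338
  = -5.038805 / 0.933338 = -5.399

-5.399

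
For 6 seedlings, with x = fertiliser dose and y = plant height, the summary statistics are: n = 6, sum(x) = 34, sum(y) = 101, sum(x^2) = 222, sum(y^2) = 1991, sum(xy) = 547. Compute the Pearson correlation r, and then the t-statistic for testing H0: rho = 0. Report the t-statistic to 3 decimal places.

S_xy = nΣxy − ΣxΣy = 6·547 − 34·101 = 3282 − 3434 = -152
S_xx = nΣx² − (Σx)² = 6·222 − 34² = 1332 − 1156 = 176
S_yy = nΣy² − (Σy)² = 6·1991 − 101² = 11946 − 10201 = 1745
r = S_xy / √(S_xx·S_yy) = -152 / √(176·1745) = -152 / √307120 = -152 / 554.1841 = -0.2743
t = r·√(n−2)/√(1−r²) = -0.2743·√4 / √(1−0.075240) = -0.548600 / 0.961644 = -0.570

-0.570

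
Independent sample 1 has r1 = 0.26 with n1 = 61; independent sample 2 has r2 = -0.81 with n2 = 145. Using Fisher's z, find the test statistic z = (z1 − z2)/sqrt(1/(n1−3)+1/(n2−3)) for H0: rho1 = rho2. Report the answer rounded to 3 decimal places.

8.940

Fisher z-transforms: z1 = atanh(0.26) = 0.266108, z2 = atanh(-0.81) = -1.127029; difference d = 1.393137
Var(d) = 1/58 + 1/142 = 0.0172414 + 0.0070423 = 0.0242837
z = d/√Var(d) = 1.393137 / √0.0242837 = 1.393137 / 0.155832 = 8.940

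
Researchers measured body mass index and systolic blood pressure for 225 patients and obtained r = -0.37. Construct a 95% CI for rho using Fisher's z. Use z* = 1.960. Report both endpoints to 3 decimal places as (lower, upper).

(-0.478, -0.251)

z_r = atanh(-0.37) = -0.388423;  SE = 1/√(n−3) = 1/√222 = 0.067116
z-limits: -0.388423 ± 1.960·0.067116 = -0.388423 ± 0.131547 = [-0.519970, -0.256876]
ρ-limits: (tanh -0.519970, tanh -0.256876) = (-0.478, -0.251)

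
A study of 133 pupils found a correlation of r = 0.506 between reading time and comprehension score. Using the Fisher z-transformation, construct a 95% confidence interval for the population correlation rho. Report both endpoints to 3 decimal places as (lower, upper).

(0.367, 0.623)

z_r = atanh(0.506) = 0.557338;  SE = 1/√(n−3) = 1/√130 = 0.087706
z-limits: 0.557338 ± 1.960·0.087706 = 0.557338 ± 0.171904 = [0.385434, 0.729242]
ρ-limits: (tanh 0.385434, tanh 0.729242) = (0.367, 0.623)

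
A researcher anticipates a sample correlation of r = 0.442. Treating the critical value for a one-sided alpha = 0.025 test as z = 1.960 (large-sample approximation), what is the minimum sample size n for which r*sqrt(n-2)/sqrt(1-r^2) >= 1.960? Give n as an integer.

r√(n−2)/√(1−r²) ≥ 1.960  ⇔  n−2 ≥ (1.960)²·(1−r²)/r²
(1−r²)/r² = (1−0.195364)/0.195364 = 4.1187
n ≥ 2 + 3.8416·4.1187 = 2 + 15.8224 = 17.8224
⌈17.8224⌉ = 18

18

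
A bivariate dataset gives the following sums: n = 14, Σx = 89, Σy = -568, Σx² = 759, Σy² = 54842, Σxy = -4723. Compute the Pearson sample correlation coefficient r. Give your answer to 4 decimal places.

-0.4487

Numerator: nΣxy − (Σx)(Σy) = 14·(-4723) − (89)(-568) = -15570
Denominator: √[(nΣx²−(Σx)²)(nΣy²−(Σy)²)]
  nΣx²−(Σx)² = 14·759 − 7921 = 2705;  nΣy²−(Σy)² = 14·54842 − 322624 = 445164
  √(2705·445164) = √1204168620 = 34701.1328
r = -15570 / 34701.1328 = -0.4487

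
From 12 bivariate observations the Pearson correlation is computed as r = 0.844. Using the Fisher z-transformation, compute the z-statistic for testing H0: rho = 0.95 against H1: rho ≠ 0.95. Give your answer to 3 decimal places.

-1.791

z_r = atanh(0.844) = 1.234918,  z_0 = atanh(0.95) = 1.831781
SE = 1/√(n−3) = 1/√9 = 0.333333
z = (z_r − z_0)/SE = (1.234918 − 1.831781) / 0.333333 = -0.596863 / 0.333333 = -1.791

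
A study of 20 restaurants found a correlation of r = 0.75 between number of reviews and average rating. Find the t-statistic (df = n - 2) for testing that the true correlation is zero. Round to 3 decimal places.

4.811

t = r·√(n−2) / √(1−r²) with r = 0.75, n = 20
  = 0.75·√18 / √(1 − 0.5625)
  = 0.75·4.242641 / 0.661438
  = 3.181981 / 0.661438 = 4.811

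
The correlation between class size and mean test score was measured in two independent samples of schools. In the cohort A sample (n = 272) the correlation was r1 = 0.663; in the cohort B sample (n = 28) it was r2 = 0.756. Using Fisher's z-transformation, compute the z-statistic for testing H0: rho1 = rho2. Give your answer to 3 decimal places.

-0.902

Fisher z-transforms: z1 = atanh(0.663) = 0.798148, z2 = atanh(0.756) = 0.986813; difference d = -0.188665
Var(d) = 1/269 + 1/25 = 0.0037175 + 0.0400000 = 0.0437175
z = d/√Var(d) = -0.188665 / √0.0437175 = -0.188665 / 0.209087 = -0.902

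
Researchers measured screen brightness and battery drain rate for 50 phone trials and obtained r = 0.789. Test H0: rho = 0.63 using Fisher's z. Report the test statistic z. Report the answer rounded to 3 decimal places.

Fisher z: atanh(0.789) = 1.068777, atanh(0.63) = 0.741416
z = (z_r − z_0)·√(n−3) = (1.068777 − 0.741416)·√47 = 0.327361 · 6.855655 = 2.244

2.244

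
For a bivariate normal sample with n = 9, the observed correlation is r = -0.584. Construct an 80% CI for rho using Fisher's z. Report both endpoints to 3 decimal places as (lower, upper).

z_r = atanh(-0.584) = -0.668512;  SE = 1/√(n−3) = 1/√6 = 0.408248
z-limits: -0.668512 ± 1.282·0.408248 = -0.668512 ± 0.523374 = [-1.191886, -0.145138]
ρ-limits: (tanh -1.191886, tanh -0.145138) = (-0.831, -0.144)

(-0.831, -0.144)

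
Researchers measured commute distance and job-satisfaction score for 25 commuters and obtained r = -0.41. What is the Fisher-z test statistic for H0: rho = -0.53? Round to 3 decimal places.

0.725

Fisher z: atanh(-0.41) = -0.435611, atanh(-0.53) = -0.590145
z = (z_r − z_0)·√(n−3) = (-0.435611 − (-0.590145))·√22 = 0.154534 · 4.690416 = 0.725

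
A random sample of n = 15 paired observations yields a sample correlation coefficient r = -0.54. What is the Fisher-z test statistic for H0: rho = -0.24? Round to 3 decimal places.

z_r = atanh(-0.54) = -0.604156,  z_0 = atanh(-0.24) = -0.244774
SE = 1/√(n−3) = 1/√12 = 0.288675
z = (z_r − z_0)/SE = (-0.604156 − (-0.244774)) / 0.288675 = -0.359382 / 0.288675 = -1.245

-1.245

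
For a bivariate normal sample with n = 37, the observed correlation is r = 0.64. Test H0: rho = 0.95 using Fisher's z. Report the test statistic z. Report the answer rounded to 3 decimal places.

-6.260

Fisher z: atanh(0.64) = 0.758174, atanh(0.95) = 1.831781
z = (z_r − z_0)·√(n−3) = (0.758174 − 1.831781)·√34 = -1.073607 · 5.830952 = -6.260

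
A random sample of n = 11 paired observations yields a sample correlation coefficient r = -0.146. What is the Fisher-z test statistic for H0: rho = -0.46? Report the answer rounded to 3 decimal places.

z_r = atanh(-0.146) = -0.147051,  z_0 = atanh(-0.46) = -0.497311
SE = 1/√(n−3) = 1/√8 = 0.353553
z = (z_r − z_0)/SE = (-0.147051 − (-0.497311)) / 0.353553 = 0.350260 / 0.353553 = 0.991

0.991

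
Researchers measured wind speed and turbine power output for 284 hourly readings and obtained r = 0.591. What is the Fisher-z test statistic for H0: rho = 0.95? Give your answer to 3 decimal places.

-19.321

z_r = atanh(0.591) = 0.679201,  z_0 = atanh(0.95) = 1.831781
SE = 1/√(n−3) = 1/√281 = 0.059655
z = (z_r − z_0)/SE = (0.679201 − 1.831781) / 0.059655 = -1.152580 / 0.059655 = -19.321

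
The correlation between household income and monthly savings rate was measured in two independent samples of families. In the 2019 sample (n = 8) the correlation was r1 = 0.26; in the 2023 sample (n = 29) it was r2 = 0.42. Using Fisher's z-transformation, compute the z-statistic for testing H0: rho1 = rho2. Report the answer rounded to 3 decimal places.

Fisher z-transforms: z1 = atanh(0.26) = 0.266108, z2 = atanh(0.42) = 0.447692; difference d = -0.181584
Var(d) = 1/5 + 1/26 = 0.2000000 + 0.0384615 = 0.2384615
z = d/√Var(d) = -0.181584 / √0.2384615 = -0.181584 / 0.488325 = -0.372

-0.372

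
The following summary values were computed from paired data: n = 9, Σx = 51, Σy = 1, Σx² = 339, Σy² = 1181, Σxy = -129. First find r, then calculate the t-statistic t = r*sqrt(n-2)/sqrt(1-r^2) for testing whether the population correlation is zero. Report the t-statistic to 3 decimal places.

-1.762

S_xy = nΣxy − ΣxΣy = 9·(-129) − 51·1 = -1161 − 51 = -1212
S_xx = nΣx² − (Σx)² = 9·339 − 51² = 3051 − 2601 = 450
S_yy = nΣy² − (Σy)² = 9·1181 − 1² = 10629 − 1 = 10628
r = S_xy / √(S_xx·S_yy) = -1212 / √(450·10628) = -1212 / √4782600 = -1212 / 2186.9156 = -0.5542
t = r·√(n−2)/√(1−r²) = -0.5542·√7 / √(1−0.307138) = -1.466275 / 0.832383 = -1.762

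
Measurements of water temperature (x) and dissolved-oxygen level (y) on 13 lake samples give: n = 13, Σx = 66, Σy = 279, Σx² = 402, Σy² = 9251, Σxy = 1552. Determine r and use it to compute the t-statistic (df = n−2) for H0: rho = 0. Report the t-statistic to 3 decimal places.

Numerator: nΣxy − (Σx)(Σy) = 13·1552 − (66)(279) = 1762
Denominator: √[(nΣx²−(Σx)²)(nΣy²−(Σy)²)]
  nΣx²−(Σx)² = 13·402 − 4356 = 870;  nΣy²−(Σy)² = 13·9251 − 77841 = 42422
  √(870·42422) = √36907140 = 6075.1247
r = 1762 / 6075.1247 = 0.2900
t = r·√(n−2)/√(1−r²) = 0.2900·√11 / √(1−0.084100) = 0.961821 / 0.957027 = 1.005

1.005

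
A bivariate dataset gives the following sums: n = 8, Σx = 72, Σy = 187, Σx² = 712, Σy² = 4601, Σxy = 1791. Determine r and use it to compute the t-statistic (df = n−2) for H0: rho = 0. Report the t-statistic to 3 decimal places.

Numerator: nΣxy − (Σx)(Σy) = 8·1791 − (72)(187) = 864
Denominator: √[(nΣx²−(Σx)²)(nΣy²−(Σy)²)]
  nΣx²−(Σx)² = 8·712 − 5184 = 512;  nΣy²−(Σy)² = 8·4601 − 34969 = 1839
  √(512·1839) = √941568 = 970.3443
r = 864 / 970.3443 = 0.8904
t = r·√(n−2)/√(1−r²) = 0.8904·√6 / √(1−0.792812) = 2.181026 / 0.455179 = 4.792

4.792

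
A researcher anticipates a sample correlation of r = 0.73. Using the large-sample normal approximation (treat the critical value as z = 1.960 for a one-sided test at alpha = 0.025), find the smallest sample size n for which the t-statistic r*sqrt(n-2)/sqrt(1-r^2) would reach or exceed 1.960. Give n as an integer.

6

Need r·√(n−2)/√(1−r²) ≥ 1.960
√(n−2) ≥ 1.960·√(1−0.5329) / 0.73 = 1.960·0.683447 / 0.73 = 1.8350
n−2 ≥ 3.3672  ⇒  n ≥ 5.3672
Smallest integer n = 6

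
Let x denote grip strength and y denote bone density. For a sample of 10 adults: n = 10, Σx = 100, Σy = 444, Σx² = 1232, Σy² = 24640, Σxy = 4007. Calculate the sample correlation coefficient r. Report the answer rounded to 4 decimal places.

S_xy = nΣxy − ΣxΣy = 10·4007 − 100·444 = 40070 − 44400 = -4330
S_xx = nΣx² − (Σx)² = 10·1232 − 100² = 12320 − 10000 = 2320
S_yy = nΣy² − (Σy)² = 10·24640 − 444² = 246400 − 197136 = 49264
r = S_xy / √(S_xx·S_yy) = -4330 / √(2320·49264) = -4330 / √114292480 = -4330 / 10690.7661 = -0.4050

-0.4050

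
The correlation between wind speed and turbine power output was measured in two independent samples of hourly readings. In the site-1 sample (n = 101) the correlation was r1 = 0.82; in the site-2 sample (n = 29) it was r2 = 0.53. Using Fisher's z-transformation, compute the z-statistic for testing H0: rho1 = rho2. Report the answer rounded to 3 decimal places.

z1 = atanh(0.82) = 1.156817,  z2 = atanh(0.53) = 0.590145
SE = √(1/(n1−3) + 1/(n2−3)) = √(1/98 + 1/26) = √(0.0102041 + 0.0384615) = √0.0486656 = 0.220603
z = (z1 − z2)/SE = (1.156817 − 0.590145) / 0.220603 = 0.566672 / 0.220603 = 2.569

2.569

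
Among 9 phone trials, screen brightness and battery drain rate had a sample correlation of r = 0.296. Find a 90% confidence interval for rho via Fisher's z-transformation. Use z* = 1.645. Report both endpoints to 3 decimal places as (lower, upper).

z_r = atanh(0.296) = 0.305130;  SE = 1/√(n−3) = 1/√6 = 0.408248
z-limits: 0.305130 ± 1.645·0.408248 = 0.305130 ± 0.671568 = [-0.366438, 0.976698]
ρ-limits: (tanh -0.366438, tanh 0.976698) = (-0.351, 0.752)

(-0.351, 0.752)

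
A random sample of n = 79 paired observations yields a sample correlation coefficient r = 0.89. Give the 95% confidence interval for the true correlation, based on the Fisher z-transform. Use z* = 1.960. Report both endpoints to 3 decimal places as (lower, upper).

Fisher z: z_r = atanh(r) = ½·ln((1+0.89)/(1−0.89)) = 1.421926
SE(z) = 1/√(n−3) = 1/√76 = 0.114708
95% ⇒ z* = 1.960; margin = 1.960·0.114708 = 0.224828
CI on z-scale: (1.197098, 1.646754)
Back-transform: tanh(1.197098) = 0.832767, tanh(1.646754) = 0.928411

(0.833, 0.928)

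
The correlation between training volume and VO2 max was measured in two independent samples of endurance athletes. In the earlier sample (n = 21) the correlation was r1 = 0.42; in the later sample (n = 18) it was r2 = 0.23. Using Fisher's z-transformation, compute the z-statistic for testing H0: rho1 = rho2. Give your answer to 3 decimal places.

z1 = atanh(0.42) = 0.447692,  z2 = atanh(0.23) = 0.234189
SE = √(1/(n1−3) + 1/(n2−3)) = √(1/18 + 1/15) = √(0.0555556 + 0.0666667) = √0.1222223 = 0.349603
z = (z1 − z2)/SE = (0.447692 − 0.234189) / 0.349603 = 0.213503 / 0.349603 = 0.611

0.611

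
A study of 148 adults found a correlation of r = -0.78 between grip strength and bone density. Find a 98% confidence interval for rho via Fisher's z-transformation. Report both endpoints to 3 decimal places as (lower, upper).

(-0.845, -0.692)

Fisher z: z_r = atanh(r) = ½·ln((1+(-0.78))/(1−(-0.78))) = -1.045371
SE(z) = 1/√(n−3) = 1/√145 = 0.083045
98% ⇒ z* = 2.326; margin = 2.326·0.083045 = 0.193163
CI on z-scale: (-1.238534, -0.852208)
Back-transform: tanh(-1.238534) = -0.845037, tanh(-0.852208) = -0.692221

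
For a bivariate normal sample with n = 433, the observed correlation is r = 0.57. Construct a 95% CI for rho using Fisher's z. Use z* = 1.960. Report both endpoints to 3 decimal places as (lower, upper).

Fisher z: z_r = atanh(r) = ½·ln((1+0.57)/(1−0.57)) = 0.647523
SE(z) = 1/√(n−3) = 1/√430 = 0.048224
95% ⇒ z* = 1.960; margin = 1.960·0.048224 = 0.094519
CI on z-scale: (0.553004, 0.742042)
Back-transform: tanh(0.553004) = 0.502768, tanh(0.742042) = 0.630377

(0.503, 0.630)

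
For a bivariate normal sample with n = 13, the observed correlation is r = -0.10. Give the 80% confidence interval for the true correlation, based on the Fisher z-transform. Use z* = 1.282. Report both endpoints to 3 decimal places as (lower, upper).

z_r = atanh(-0.10) = -0.100335;  SE = 1/√(n−3) = 1/√10 = 0.316228
z-limits: -0.100335 ± 1.282·0.316228 = -0.100335 ± 0.405404 = [-0.505739, 0.305069]
ρ-limits: (tanh -0.505739, tanh 0.305069) = (-0.467, 0.296)

(-0.467, 0.296)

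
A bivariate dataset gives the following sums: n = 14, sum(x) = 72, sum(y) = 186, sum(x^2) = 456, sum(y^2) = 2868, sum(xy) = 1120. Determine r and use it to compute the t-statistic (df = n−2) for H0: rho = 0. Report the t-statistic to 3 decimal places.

6.623

S_xy = nΣxy − ΣxΣy = 14·1120 − 72·186 = 15680 − 13392 = 2288
S_xx = nΣx² − (Σx)² = 14·456 − 72² = 6384 − 5184 = 1200
S_yy = nΣy² − (Σy)² = 14·2868 − 186² = 40152 − 34596 = 5556
r = S_xy / √(S_xx·S_yy) = 2288 / √(1200·5556) = 2288 / √6667200 = 2288 / 2582.0922 = 0.8861
t = r·√(n−2)/√(1−r²) = 0.8861·√12 / √(1−0.785173) = 3.069540 / 0.463494 = 6.623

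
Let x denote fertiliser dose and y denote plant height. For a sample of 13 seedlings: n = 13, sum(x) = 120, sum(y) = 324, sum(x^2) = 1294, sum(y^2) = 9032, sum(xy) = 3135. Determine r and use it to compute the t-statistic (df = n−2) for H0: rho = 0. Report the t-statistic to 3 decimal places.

S_xy = nΣxy − ΣxΣy = 13·3135 − 120·324 = 40755 − 38880 = 1875
S_xx = nΣx² − (Σx)² = 13·1294 − 120² = 16822 − 14400 = 2422
S_yy = nΣy² − (Σy)² = 13·9032 − 324² = 117416 − 104976 = 12440
r = S_xy / √(S_xx·S_yy) = 1875 / √(2422·12440) = 1875 / √30129680 = 1875 / 5489.0509 = 0.3416
t = r·√(n−2)/√(1−r²) = 0.3416·√11 / √(1−0.116691) = 1.132959 / 0.939845 = 1.205

1.205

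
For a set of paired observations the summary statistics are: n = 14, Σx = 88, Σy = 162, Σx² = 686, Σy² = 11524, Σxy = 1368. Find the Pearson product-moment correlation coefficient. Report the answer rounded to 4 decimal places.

S_xy = nΣxy − ΣxΣy = 14·1368 − 88·162 = 19152 − 14256 = 4896
S_xx = nΣx² − (Σx)² = 14·686 − 88² = 9604 − 7744 = 1860
S_yy = nΣy² − (Σy)² = 14·11524 − 162² = 161336 − 26244 = 135092
r = S_xy / √(S_xx·S_yy) = 4896 / √(1860·135092) = 4896 / √251271120 = 4896 / 15851.5337 = 0.3089

0.3089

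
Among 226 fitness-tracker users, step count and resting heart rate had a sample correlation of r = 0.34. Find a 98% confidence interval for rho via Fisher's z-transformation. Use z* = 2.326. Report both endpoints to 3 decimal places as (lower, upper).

(0.196, 0.470)

Fisher z: z_r = atanh(r) = ½·ln((1+0.34)/(1−0.34)) = 0.354093
SE(z) = 1/√(n−3) = 1/√223 = 0.066965
98% ⇒ z* = 2.326; margin = 2.326·0.066965 = 0.155761
CI on z-scale: (0.198332, 0.509854)
Back-transform: tanh(0.198332) = 0.195772, tanh(0.509854) = 0.469831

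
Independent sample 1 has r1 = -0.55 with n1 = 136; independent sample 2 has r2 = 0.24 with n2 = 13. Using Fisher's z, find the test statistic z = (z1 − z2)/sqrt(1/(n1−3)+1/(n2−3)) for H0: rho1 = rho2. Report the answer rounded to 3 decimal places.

z1 = atanh(-0.55) = -0.618381,  z2 = atanh(0.24) = 0.244774
SE = √(1/(n1−3) + 1/(n2−3)) = √(1/133 + 1/10) = √(0.0075188 + 0.1000000) = √0.1075188 = 0.327901
z = (z1 − z2)/SE = (-0.618381 − 0.244774) / 0.327901 = -0.863155 / 0.327901 = -2.632

-2.632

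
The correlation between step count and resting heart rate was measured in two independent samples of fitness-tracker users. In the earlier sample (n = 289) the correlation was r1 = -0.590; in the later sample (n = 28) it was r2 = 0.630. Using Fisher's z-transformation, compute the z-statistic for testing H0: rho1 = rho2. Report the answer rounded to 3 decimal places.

-6.804

Fisher z-transforms: z1 = atanh(-0.590) = -0.677666, z2 = atanh(0.630) = 0.741416; difference d = -1.419082
Var(d) = 1/286 + 1/25 = 0.0034965 + 0.0400000 = 0.0434965
z = d/√Var(d) = -1.419082 / √0.0434965 = -1.419082 / 0.208558 = -6.804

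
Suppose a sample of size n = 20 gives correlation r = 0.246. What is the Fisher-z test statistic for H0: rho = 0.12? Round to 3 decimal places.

Fisher z: atanh(0.246) = 0.251151, atanh(0.12) = 0.120581
z = (z_r − z_0)·√(n−3) = (0.251151 − 0.120581)·√17 = 0.130570 · 4.123106 = 0.538

0.538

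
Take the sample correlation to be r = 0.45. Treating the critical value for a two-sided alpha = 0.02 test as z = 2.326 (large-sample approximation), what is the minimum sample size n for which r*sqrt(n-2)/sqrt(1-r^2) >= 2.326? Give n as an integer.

24

r√(n−2)/√(1−r²) ≥ 2.326  ⇔  n−2 ≥ (2.326)²·(1−r²)/r²
(1−r²)/r² = (1−0.2025)/0.2025 = 3.9383
n ≥ 2 + 5.410276·3.9383 = 2 + 21.3073 = 23.3073
⌈23.3073⌉ = 24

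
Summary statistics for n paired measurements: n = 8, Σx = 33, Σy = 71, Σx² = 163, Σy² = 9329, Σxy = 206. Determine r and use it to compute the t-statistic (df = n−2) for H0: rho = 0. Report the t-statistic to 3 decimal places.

-0.447

Numerator: nΣxy − (Σx)(Σy) = 8·206 − (33)(71) = -695
Denominator: √[(nΣx²−(Σx)²)(nΣy²−(Σy)²)]
  nΣx²−(Σx)² = 8·163 − 1089 = 215;  nΣy²−(Σy)² = 8·9329 − 5041 = 69591
  √(215·69591) = √14962065 = 3868.0829
r = -695 / 3868.0829 = -0.1797
t = r·√(n−2)/√(1−r²) = -0.1797·√6 / √(1−0.032292) = -0.440173 / 0.983722 = -0.447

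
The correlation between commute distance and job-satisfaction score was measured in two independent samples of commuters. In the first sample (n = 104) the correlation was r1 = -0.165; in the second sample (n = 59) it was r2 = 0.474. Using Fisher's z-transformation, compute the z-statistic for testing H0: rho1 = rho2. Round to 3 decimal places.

-4.092

z1 = atanh(-0.165) = -0.166522,  z2 = atanh(0.474) = 0.515217
SE = √(1/(n1−3) + 1/(n2−3)) = √(1/101 + 1/56) = √(0.0099010 + 0.0178571) = √0.0277581 = 0.166608
z = (z1 − z2)/SE = (-0.166522 − 0.515217) / 0.166608 = -0.681739 / 0.166608 = -4.092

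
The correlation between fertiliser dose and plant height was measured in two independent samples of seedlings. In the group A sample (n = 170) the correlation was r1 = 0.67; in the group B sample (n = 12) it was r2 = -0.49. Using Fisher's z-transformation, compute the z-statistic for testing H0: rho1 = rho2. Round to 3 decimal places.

3.936

z1 = atanh(0.67) = 0.810743,  z2 = atanh(-0.49) = -0.536060
SE = √(1/(n1−3) + 1/(n2−3)) = √(1/167 + 1/9) = √(0.0059880 + 0.1111111) = √0.1170991 = 0.342197
z = (z1 − z2)/SE = (0.810743 − (-0.536060)) / 0.342197 = 1.346803 / 0.342197 = 3.936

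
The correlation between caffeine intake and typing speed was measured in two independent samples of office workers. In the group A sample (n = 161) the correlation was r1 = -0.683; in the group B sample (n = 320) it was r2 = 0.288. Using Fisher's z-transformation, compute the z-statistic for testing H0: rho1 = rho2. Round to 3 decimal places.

-11.615

Fisher z-transforms: z1 = atanh(-0.683) = -0.834716, z2 = atanh(0.288) = 0.296384; difference d = -1.131100
Var(d) = 1/158 + 1/317 = 0.0063291 + 0.0031546 = 0.0094837
z = d/√Var(d) = -1.131100 / √0.0094837 = -1.131100 / 0.097384 = -11.615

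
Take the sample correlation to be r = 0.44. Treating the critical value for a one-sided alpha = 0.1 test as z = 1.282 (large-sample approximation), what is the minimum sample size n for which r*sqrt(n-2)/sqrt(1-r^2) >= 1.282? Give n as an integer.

r√(n−2)/√(1−r²) ≥ 1.282  ⇔  n−2 ≥ (1.282)²·(1−r²)/r²
(1−r²)/r² = (1−0.1936)/0.1936 = 4.1653
n ≥ 2 + 1.643524·4.1653 = 2 + 6.8458 = 8.8458
⌈8.8458⌉ = 9

9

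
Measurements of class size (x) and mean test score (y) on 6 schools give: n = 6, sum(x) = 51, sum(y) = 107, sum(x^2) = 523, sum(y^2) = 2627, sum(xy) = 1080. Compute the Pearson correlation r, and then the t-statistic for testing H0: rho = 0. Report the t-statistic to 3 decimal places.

1.816

S_xy = nΣxy − ΣxΣy = 6·1080 − 51·107 = 6480 − 5457 = 1023
S_xx = nΣx² − (Σx)² = 6·523 − 51² = 3138 − 2601 = 537
S_yy = nΣy² − (Σy)² = 6·2627 − 107² = 15762 − 11449 = 4313
r = S_xy / √(S_xx·S_yy) = 1023 / √(537·4313) = 1023 / √2316081 = 1023 / 1521.8676 = 0.6722
t = r·√(n−2)/√(1−r²) = 0.6722·√4 / √(1−0.451853) = 1.344400 / 0.740370 = 1.816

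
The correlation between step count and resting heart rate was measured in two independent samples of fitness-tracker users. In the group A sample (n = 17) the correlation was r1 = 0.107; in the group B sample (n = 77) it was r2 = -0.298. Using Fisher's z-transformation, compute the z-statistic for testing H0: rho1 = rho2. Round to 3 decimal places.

Fisher z-transforms: z1 = atanh(0.107) = 0.107411, z2 = atanh(-0.298) = -0.307323; difference d = 0.414734
Var(d) = 1/14 + 1/74 = 0.0714286 + 0.0135135 = 0.0849421
z = d/√Var(d) = 0.414734 / √0.0849421 = 0.414734 / 0.291448 = 1.423

1.423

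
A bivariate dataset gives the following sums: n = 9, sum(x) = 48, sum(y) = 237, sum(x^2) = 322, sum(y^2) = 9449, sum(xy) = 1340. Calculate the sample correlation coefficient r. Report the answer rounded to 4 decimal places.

0.1652

Numerator: nΣxy − (Σx)(Σy) = 9·1340 − (48)(237) = 684
Denominator: √[(nΣx²−(Σx)²)(nΣy²−(Σy)²)]
  nΣx²−(Σx)² = 9·322 − 2304 = 594;  nΣy²−(Σy)² = 9·9449 − 56169 = 28872
  √(594·28872) = √17149968 = 4141.2520
r = 684 / 4141.2520 = 0.1652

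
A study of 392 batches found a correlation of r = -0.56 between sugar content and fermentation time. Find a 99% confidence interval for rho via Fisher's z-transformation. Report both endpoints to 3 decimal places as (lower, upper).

(-0.643, -0.464)

z_r = atanh(-0.56) = -0.632833;  SE = 1/√(n−3) = 1/√389 = 0.050702
z-limits: -0.632833 ± 2.576·0.050702 = -0.632833 ± 0.130608 = [-0.763441, -0.502225]
ρ-limits: (tanh -0.763441, tanh -0.502225) = (-0.643, -0.464)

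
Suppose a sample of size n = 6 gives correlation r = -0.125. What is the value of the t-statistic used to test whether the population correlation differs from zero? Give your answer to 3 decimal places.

-0.252

1 − r² = 1 − 0.015625 = 0.984375;  √(1−r²) = 0.992157
√(n−2) = √4 = 2.000000
t = r·√(n−2)/√(1−r²) = -0.125 · 2.000000 / 0.992157 = -0.252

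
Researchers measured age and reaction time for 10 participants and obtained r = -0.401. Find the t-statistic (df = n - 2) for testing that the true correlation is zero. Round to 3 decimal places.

1 − r² = 1 − 0.160801 = 0.839199;  √(1−r²) = 0.916078
√(n−2) = √8 = 2.828427
t = r·√(n−2)/√(1−r²) = -0.401 · 2.828427 / 0.916078 = -1.238

-1.238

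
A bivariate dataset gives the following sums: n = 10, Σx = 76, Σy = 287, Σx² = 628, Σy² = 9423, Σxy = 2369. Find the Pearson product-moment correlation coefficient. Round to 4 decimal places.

Numerator: nΣxy − (Σx)(Σy) = 10·2369 − (76)(287) = 1878
Denominator: √[(nΣx²−(Σx)²)(nΣy²−(Σy)²)]
  nΣx²−(Σx)² = 10·628 − 5776 = 504;  nΣy²−(Σy)² = 10·9423 − 82369 = 11861
  √(504·11861) = √5977944 = 2444.9834
r = 1878 / 2444.9834 = 0.7681

0.7681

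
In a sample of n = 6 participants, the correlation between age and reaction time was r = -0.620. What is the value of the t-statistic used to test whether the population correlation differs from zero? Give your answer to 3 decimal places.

1 − r² = 1 − 0.384400 = 0.615600;  √(1−r²) = 0.784602
√(n−2) = √4 = 2.000000
t = r·√(n−2)/√(1−r²) = -0.620 · 2.000000 / 0.784602 = -1.580

-1.580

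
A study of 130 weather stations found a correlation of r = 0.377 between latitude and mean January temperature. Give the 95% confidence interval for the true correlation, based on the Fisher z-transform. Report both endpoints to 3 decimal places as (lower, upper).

Fisher z: z_r = atanh(r) = ½·ln((1+0.377)/(1−0.377)) = 0.396558
SE(z) = 1/√(n−3) = 1/√127 = 0.088736
95% ⇒ z* = 1.960; margin = 1.960·0.088736 = 0.173923
CI on z-scale: (0.222635, 0.570481)
Back-transform: tanh(0.222635) = 0.219028, tanh(0.570481) = 0.515712

(0.219, 0.516)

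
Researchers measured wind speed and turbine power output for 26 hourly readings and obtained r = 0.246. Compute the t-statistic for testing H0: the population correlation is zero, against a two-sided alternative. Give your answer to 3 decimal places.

t = r·√(n−2) / √(1−r²) with r = 0.246, n = 26
  = 0.246·√24 / √(1 − 0.060516)
  = 0.246·4.898979 / 0.969270
  = 1.205149 / 0.969270 = 1.243

1.243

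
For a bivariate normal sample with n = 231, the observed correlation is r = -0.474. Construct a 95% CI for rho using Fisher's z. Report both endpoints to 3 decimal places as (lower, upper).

(-0.568, -0.367)

Fisher z: z_r = atanh(r) = ½·ln((1+(-0.474))/(1−(-0.474))) = -0.515217
SE(z) = 1/√(n−3) = 1/√228 = 0.066227
95% ⇒ z* = 1.960; margin = 1.960·0.066227 = 0.129805
CI on z-scale: (-0.645022, -0.385412)
Back-transform: tanh(-0.645022) = -0.568309, tanh(-0.385412) = -0.367398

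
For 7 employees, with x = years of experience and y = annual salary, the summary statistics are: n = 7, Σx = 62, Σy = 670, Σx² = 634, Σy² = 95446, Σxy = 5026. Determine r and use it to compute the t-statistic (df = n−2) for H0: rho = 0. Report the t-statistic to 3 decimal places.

Numerator: nΣxy − (Σx)(Σy) = 7·5026 − (62)(670) = -6358
Denominator: √[(nΣx²−(Σx)²)(nΣy²−(Σy)²)]
  nΣx²−(Σx)² = 7·634 − 3844 = 594;  nΣy²−(Σy)² = 7·95446 − 448900 = 219222
  √(594·219222) = √130217868 = 11411.3044
r = -6358 / 11411.3044 = -0.5572
t = r·√(n−2)/√(1−r²) = -0.5572·√5 / √(1−0.310472) = -1.245937 / 0.830378 = -1.500

-1.500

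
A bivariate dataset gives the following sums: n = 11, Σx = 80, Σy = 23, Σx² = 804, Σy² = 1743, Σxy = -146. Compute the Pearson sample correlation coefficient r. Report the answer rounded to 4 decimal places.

Numerator: nΣxy − (Σx)(Σy) = 11·(-146) − (80)(23) = -3446
Denominator: √[(nΣx²−(Σx)²)(nΣy²−(Σy)²)]
  nΣx²−(Σx)² = 11·804 − 6400 = 2444;  nΣy²−(Σy)² = 11·1743 − 529 = 18644
  √(2444·18644) = √45565936 = 6750.2545
r = -3446 / 6750.2545 = -0.5105

-0.5105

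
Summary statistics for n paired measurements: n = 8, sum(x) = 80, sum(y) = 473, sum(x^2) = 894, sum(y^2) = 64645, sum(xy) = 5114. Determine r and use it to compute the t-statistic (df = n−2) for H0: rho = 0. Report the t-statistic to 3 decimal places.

Numerator: nΣxy − (Σx)(Σy) = 8·5114 − (80)(473) = 3072
Denominator: √[(nΣx²−(Σx)²)(nΣy²−(Σy)²)]
  nΣx²−(Σx)² = 8·894 − 6400 = 752;  nΣy²−(Σy)² = 8·64645 − 223729 = 293431
  √(752·293431) = √220660112 = 14854.6327
r = 3072 / 14854.6327 = 0.2068
t = r·√(n−2)/√(1−r²) = 0.2068·√6 / √(1−0.042766) = 0.506554 / 0.978383 = 0.518

0.518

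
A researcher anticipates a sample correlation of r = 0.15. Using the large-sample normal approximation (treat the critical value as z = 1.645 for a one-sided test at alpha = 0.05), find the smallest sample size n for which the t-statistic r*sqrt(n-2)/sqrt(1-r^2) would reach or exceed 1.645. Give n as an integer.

120

r√(n−2)/√(1−r²) ≥ 1.645  ⇔  n−2 ≥ (1.645)²·(1−r²)/r²
(1−r²)/r² = (1−0.0225)/0.0225 = 43.4444
n ≥ 2 + 2.706025·43.4444 = 2 + 117.5616 = 119.5616
⌈119.5616⌉ = 120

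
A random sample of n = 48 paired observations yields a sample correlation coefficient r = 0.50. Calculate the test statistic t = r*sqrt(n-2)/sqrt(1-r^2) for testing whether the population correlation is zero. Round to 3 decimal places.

1 − r² = 1 − 0.2500 = 0.7500;  √(1−r²) = 0.866025
√(n−2) = √46 = 6.782330
t = r·√(n−2)/√(1−r²) = 0.50 · 6.782330 / 0.866025 = 3.916

3.916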